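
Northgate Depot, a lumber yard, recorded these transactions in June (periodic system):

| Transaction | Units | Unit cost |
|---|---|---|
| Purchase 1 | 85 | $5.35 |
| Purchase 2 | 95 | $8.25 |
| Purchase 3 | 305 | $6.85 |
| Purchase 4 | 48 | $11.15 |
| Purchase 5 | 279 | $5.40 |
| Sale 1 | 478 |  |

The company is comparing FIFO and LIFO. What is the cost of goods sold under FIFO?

FIFO COGS: 85 @ $5.35 + 95 @ $8.25 + 298 @ $6.85 = $3,279.80
LIFO COGS: 279 @ $5.40 + 48 @ $11.15 + 151 @ $6.85 = $3,076.15

COGS = $3,279.80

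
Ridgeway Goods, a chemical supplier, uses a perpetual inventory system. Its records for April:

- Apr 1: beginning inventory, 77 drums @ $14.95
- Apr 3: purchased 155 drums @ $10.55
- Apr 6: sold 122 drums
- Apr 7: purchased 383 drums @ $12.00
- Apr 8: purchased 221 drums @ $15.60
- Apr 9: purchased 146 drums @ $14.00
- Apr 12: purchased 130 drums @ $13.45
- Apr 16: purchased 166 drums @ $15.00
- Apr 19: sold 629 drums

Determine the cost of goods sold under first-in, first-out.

COGS = $9,504.00

Apr 6, 122 sold [FIFO — oldest first]: 77 @ $14.95 + 45 @ $10.55 = $1,625.90
Apr 19, 629 sold [FIFO — oldest first]: 110 @ $10.55 + 383 @ $12.00 + 136 @ $15.60 = $7,878.10
Total COGS = $1,625.90 + $7,878.10 = $9,504.00
Ending inventory: 85 @ $15.60 + 146 @ $14.00 + 130 @ $13.45 + 166 @ $15.00 = $7,608.50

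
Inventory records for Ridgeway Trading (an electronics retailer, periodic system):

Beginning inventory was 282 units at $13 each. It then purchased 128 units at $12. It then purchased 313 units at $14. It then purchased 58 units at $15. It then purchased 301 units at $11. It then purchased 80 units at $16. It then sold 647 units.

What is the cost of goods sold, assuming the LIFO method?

Sale 1 (647) [LIFO — newest first]: 80 @ $16 + 301 @ $11 + 58 @ $15 + 208 @ $14 = $8,373
Ending inventory: 282 @ $13 + 128 @ $12 + 105 @ $14 = $6,672

COGS = $8,373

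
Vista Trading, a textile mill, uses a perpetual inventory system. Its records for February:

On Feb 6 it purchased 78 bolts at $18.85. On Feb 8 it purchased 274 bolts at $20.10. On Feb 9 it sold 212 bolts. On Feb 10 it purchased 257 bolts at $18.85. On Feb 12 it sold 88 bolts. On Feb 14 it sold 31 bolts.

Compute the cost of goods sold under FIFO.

COGS = $6,555.60

Feb 9, 212 sold [FIFO — oldest first]: 78 @ $18.85 + 134 @ $20.10 = $4,163.70
Feb 12, 88 sold [FIFO — oldest first]: 88 @ $20.10 = $1,768.80
Feb 14, 31 sold [FIFO — oldest first]: 31 @ $20.10 = $623.10
Total COGS = $4,163.70 + $1,768.80 + $623.10 = $6,555.60
Ending inventory: 21 @ $20.10 + 257 @ $18.85 = $5,266.55
Check: goods available $11,822.15 = COGS $6,555.60 + ending $5,266.55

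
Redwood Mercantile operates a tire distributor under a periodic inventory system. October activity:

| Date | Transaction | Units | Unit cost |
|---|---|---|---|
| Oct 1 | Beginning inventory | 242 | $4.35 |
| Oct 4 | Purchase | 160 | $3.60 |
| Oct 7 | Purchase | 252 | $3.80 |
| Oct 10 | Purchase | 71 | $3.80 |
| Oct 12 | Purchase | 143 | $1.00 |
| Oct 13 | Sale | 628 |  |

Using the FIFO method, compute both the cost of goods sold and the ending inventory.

Oct 13, 628 sold [FIFO — oldest first]: 242 @ $4.35 + 160 @ $3.60 + 226 @ $3.80 = $2,487.50
Ending inventory: 26 @ $3.80 + 71 @ $3.80 + 143 @ $1.00 = $511.60

COGS = $2,487.50; ending inventory = $511.60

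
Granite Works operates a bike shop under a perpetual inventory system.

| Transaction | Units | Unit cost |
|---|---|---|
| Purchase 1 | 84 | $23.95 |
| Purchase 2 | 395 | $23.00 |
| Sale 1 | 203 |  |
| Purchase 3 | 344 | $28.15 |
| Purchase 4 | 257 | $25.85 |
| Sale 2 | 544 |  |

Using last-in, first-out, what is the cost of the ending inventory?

Ending inventory = $8,032.35

Sale 1 (203) [LIFO — newest first]: 203 @ $23.00 = $4,669.00
Sale 2 (544) [LIFO — newest first]: 257 @ $25.85 + 287 @ $28.15 = $14,722.50
Total COGS = $4,669.00 + $14,722.50 = $19,391.50
Ending inventory: 84 @ $23.95 + 192 @ $23.00 + 57 @ $28.15 = $8,032.35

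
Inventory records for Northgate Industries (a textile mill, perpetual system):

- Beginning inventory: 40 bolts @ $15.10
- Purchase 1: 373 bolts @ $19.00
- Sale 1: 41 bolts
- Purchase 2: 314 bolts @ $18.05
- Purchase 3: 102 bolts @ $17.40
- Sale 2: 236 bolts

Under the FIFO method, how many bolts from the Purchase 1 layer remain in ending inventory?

136

Sale 1 (41) [FIFO — oldest first]: 40 @ $15.10 + 1 @ $19.00 = $623.00
Sale 2 (236) [FIFO — oldest first]: 236 @ $19.00 = $4,484.00
Total COGS = $623.00 + $4,484.00 = $5,107.00
Ending inventory: 136 @ $19.00 + 314 @ $18.05 + 102 @ $17.40 = $10,026.50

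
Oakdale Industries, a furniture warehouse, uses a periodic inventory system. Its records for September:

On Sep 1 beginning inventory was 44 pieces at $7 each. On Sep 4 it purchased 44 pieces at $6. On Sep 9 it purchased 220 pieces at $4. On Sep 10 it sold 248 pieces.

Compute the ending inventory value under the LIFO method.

Ending inventory = $404

Sep 10, 248 sold [LIFO — newest first]: 220 @ $4 + 28 @ $6 = $1,048
Ending inventory: 44 @ $7 + 16 @ $6 = $404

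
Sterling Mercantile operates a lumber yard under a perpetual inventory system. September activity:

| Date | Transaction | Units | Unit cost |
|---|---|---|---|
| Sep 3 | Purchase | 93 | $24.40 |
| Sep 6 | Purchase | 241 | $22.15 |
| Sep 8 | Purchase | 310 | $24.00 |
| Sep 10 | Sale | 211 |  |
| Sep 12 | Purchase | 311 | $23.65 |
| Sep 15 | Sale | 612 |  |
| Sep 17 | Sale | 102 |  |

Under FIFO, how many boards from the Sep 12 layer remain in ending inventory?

30

Sep 10, 211 sold [FIFO — oldest first]: 93 @ $24.40 + 118 @ $22.15 = $4,882.90
Sep 15, 612 sold [FIFO — oldest first]: 123 @ $22.15 + 310 @ $24.00 + 179 @ $23.65 = $14,397.80
Sep 17, 102 sold [FIFO — oldest first]: 102 @ $23.65 = $2,412.30
Total COGS = $4,882.90 + $14,397.80 + $2,412.30 = $21,693.00
Ending inventory: 30 @ $23.65 = $709.50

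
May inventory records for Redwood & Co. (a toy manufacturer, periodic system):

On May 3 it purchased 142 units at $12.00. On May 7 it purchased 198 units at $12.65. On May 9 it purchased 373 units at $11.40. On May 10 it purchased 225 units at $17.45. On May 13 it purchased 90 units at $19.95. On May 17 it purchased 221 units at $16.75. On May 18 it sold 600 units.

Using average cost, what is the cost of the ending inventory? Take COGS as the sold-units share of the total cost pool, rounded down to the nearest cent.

Ending inventory = $9,293.02

May 18, sell 600: 600/1249 × $17,884.40 → $8,591.38
Ending inventory (cost pool remaining) = $9,293.02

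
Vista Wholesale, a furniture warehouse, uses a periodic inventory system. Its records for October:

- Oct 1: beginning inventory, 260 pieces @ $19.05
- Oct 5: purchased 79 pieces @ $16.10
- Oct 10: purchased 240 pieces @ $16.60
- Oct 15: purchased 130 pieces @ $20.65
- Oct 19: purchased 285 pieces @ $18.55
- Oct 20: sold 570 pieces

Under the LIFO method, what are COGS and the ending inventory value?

COGS = $10,544.25; ending inventory = $7,635.90

Oct 20, 570 sold [LIFO — newest first]: 285 @ $18.55 + 130 @ $20.65 + 155 @ $16.60 = $10,544.25
Ending inventory: 260 @ $19.05 + 79 @ $16.10 + 85 @ $16.60 = $7,635.90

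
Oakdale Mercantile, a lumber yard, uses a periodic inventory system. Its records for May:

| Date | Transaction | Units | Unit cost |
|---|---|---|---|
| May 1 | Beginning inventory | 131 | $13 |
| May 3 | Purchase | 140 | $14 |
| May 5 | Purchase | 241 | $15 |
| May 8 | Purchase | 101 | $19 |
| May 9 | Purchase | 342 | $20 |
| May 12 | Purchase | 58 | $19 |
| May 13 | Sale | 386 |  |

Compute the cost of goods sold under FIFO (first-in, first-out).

COGS = $5,388

May 13, 386 sold [FIFO — oldest first]: 131 @ $13 + 140 @ $14 + 115 @ $15 = $5,388
Ending inventory: 126 @ $15 + 101 @ $19 + 342 @ $20 + 58 @ $19 = $11,751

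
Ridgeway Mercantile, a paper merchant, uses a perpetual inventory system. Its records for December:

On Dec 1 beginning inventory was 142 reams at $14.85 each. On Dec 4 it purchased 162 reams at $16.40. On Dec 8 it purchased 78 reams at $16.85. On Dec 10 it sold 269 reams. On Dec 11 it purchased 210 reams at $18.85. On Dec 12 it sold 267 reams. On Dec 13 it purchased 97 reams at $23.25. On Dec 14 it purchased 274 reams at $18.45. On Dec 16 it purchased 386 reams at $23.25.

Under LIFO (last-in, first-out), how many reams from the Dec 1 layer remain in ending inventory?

Dec 10, 269 sold [LIFO — newest first]: 78 @ $16.85 + 162 @ $16.40 + 29 @ $14.85 = $4,401.75
Dec 12, 267 sold [LIFO — newest first]: 210 @ $18.85 + 57 @ $14.85 = $4,804.95
Total COGS = $4,401.75 + $4,804.95 = $9,206.70
Ending inventory: 56 @ $14.85 + 97 @ $23.25 + 274 @ $18.45 + 386 @ $23.25 = $17,116.65

56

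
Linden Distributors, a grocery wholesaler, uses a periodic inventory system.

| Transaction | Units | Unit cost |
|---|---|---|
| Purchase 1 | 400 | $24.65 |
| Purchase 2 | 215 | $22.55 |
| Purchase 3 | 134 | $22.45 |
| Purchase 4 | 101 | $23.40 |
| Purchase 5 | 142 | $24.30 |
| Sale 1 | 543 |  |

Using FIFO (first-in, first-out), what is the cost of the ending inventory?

Sale 1 (543) [FIFO — oldest first]: 400 @ $24.65 + 143 @ $22.55 = $13,084.65
Ending inventory: 72 @ $22.55 + 134 @ $22.45 + 101 @ $23.40 + 142 @ $24.30 = $10,445.90
Check: goods available $23,530.55 = COGS $13,084.65 + ending $10,445.90

Ending inventory = $10,445.90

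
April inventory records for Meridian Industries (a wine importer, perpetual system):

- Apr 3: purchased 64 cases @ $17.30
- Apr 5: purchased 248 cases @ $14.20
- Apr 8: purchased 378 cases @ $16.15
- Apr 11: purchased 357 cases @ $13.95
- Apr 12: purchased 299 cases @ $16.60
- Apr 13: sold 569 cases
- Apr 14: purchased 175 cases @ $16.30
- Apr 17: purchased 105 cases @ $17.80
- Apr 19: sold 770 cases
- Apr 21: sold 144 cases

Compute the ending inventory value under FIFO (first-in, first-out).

Ending inventory = $2,488.40

Apr 13, 569 sold [FIFO — oldest first]: 64 @ $17.30 + 248 @ $14.20 + 257 @ $16.15 = $8,779.35
Apr 19, 770 sold [FIFO — oldest first]: 121 @ $16.15 + 357 @ $13.95 + 292 @ $16.60 = $11,781.50
Apr 21, 144 sold [FIFO — oldest first]: 7 @ $16.60 + 137 @ $16.30 = $2,349.30
Total COGS = $8,779.35 + $11,781.50 + $2,349.30 = $22,910.15
Ending inventory: 38 @ $16.30 + 105 @ $17.80 = $2,488.40
Check: goods available $25,398.55 = COGS $22,910.15 + ending $2,488.40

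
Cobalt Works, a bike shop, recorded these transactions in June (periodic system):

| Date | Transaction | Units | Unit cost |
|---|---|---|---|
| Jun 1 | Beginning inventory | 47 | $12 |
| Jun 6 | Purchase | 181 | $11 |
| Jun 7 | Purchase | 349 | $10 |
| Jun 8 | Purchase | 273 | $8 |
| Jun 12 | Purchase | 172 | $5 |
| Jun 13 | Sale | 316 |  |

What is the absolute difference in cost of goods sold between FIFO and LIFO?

$1,423

FIFO COGS: 47 @ $12 + 181 @ $11 + 88 @ $10 = $3,435
LIFO COGS: 172 @ $5 + 144 @ $8 = $2,012
Difference = |$3,435 − $2,012| = $1,423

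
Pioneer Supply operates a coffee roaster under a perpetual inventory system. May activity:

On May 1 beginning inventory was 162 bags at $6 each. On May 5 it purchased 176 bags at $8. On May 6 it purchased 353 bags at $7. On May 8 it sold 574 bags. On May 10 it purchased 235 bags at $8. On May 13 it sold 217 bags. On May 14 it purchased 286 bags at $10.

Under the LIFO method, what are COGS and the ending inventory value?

May 8, 574 sold [LIFO — newest first]: 353 @ $7 + 176 @ $8 + 45 @ $6 = $4,149
May 13, 217 sold [LIFO — newest first]: 217 @ $8 = $1,736
Total COGS = $4,149 + $1,736 = $5,885
Ending inventory: 117 @ $6 + 18 @ $8 + 286 @ $10 = $3,706
Check: goods available $9,591 = COGS $5,885 + ending $3,706

COGS = $5,885; ending inventory = $3,706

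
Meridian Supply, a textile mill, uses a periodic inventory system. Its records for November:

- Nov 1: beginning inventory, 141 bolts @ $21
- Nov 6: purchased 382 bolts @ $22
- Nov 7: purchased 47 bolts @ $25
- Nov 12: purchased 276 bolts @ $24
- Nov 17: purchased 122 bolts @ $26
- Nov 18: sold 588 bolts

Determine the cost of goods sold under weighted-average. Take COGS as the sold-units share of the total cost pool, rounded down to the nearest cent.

Nov 18, sell 588: 588/968 × $22,336.00 → $13,567.73
Ending inventory (cost pool remaining) = $8,768.27

COGS = $13,567.73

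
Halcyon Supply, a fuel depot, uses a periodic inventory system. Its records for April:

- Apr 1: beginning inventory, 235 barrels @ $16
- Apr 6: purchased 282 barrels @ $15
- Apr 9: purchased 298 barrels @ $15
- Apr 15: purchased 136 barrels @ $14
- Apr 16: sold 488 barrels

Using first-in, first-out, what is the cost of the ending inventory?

Ending inventory = $6,809

Apr 16, 488 sold [FIFO — oldest first]: 235 @ $16 + 253 @ $15 = $7,555
Ending inventory: 29 @ $15 + 298 @ $15 + 136 @ $14 = $6,809
Check: goods available $14,364 = COGS $7,555 + ending $6,809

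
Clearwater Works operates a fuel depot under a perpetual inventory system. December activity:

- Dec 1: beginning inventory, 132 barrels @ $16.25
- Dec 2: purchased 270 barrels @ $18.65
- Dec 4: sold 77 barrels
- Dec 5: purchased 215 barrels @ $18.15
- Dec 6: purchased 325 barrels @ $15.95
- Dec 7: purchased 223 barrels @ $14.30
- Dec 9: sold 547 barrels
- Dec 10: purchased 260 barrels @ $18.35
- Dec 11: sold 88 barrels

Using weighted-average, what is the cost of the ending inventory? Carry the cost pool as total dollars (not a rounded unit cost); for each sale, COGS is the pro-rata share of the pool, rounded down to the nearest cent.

After Dec 1: 132 on hand, pool $2,145.00 (≈ $16.2500 each)
After Dec 2: 402 on hand, pool $7,180.50 (≈ $17.8619 each)
Dec 4, sell 77: 77/402 × $7,180.50 → $1,375.36
After Dec 5: 540 on hand, pool $9,707.39 (≈ $17.9766 each)
After Dec 6: 865 on hand, pool $14,891.14 (≈ $17.2152 each)
After Dec 7: 1088 on hand, pool $18,080.04 (≈ $16.6177 each)
Dec 9, sell 547: 547/1088 × $18,080.04 → $9,089.87
After Dec 10: 801 on hand, pool $13,761.17 (≈ $17.1800 each)
Dec 11, sell 88: 88/801 × $13,761.17 → $1,511.83
Total COGS = $1,375.36 + $9,089.87 + $1,511.83 = $11,977.06
Ending inventory (cost pool remaining) = $12,249.34
Check: goods available $24,226.40 = COGS $11,977.06 + ending $12,249.34

Ending inventory = $12,249.34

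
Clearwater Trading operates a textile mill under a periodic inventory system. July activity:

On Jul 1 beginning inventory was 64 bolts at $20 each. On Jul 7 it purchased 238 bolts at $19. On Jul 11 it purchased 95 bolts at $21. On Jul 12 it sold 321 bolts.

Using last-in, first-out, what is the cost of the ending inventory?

Ending inventory = $1,508

Jul 12, 321 sold [LIFO — newest first]: 95 @ $21 + 226 @ $19 = $6,289
Ending inventory: 64 @ $20 + 12 @ $19 = $1,508
Check: goods available $7,797 = COGS $6,289 + ending $1,508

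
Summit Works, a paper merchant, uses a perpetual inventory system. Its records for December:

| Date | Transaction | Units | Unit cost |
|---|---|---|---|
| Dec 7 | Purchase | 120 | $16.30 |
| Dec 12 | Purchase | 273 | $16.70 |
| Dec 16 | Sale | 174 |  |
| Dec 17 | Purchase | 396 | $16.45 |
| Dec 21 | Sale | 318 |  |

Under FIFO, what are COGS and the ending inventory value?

Dec 16, 174 sold [FIFO — oldest first]: 120 @ $16.30 + 54 @ $16.70 = $2,857.80
Dec 21, 318 sold [FIFO — oldest first]: 219 @ $16.70 + 99 @ $16.45 = $5,285.85
Total COGS = $2,857.80 + $5,285.85 = $8,143.65
Ending inventory: 297 @ $16.45 = $4,885.65
Check: goods available $13,029.30 = COGS $8,143.65 + ending $4,885.65

COGS = $8,143.65; ending inventory = $4,885.65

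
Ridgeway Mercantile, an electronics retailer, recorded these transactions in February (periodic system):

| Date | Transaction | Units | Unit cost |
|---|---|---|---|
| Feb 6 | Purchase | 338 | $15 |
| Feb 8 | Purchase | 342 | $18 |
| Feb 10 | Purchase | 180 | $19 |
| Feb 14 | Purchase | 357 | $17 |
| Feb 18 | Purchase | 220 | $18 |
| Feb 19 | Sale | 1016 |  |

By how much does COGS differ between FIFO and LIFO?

FIFO COGS: 338 @ $15 + 342 @ $18 + 180 @ $19 + 156 @ $17 = $17,298
LIFO COGS: 220 @ $18 + 357 @ $17 + 180 @ $19 + 259 @ $18 = $18,111
Difference = |$17,298 − $18,111| = $813

$813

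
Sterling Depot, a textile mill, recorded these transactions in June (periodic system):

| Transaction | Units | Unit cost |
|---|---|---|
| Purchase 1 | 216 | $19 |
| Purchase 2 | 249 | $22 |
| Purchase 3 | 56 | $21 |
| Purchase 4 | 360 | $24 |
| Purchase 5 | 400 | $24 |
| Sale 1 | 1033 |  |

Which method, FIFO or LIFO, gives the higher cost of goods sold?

LIFO

FIFO COGS: 216 @ $19 + 249 @ $22 + 56 @ $21 + 360 @ $24 + 152 @ $24 = $23,046
LIFO COGS: 400 @ $24 + 360 @ $24 + 56 @ $21 + 217 @ $22 = $24,190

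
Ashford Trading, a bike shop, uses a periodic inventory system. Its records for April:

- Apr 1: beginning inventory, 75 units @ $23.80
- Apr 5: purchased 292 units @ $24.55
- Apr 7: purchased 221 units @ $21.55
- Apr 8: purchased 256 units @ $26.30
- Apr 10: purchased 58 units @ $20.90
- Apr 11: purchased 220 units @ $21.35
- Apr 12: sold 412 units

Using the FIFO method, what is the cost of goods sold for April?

COGS = $9,923.35

Apr 12, 412 sold [FIFO — oldest first]: 75 @ $23.80 + 292 @ $24.55 + 45 @ $21.55 = $9,923.35
Ending inventory: 176 @ $21.55 + 256 @ $26.30 + 58 @ $20.90 + 220 @ $21.35 = $16,434.80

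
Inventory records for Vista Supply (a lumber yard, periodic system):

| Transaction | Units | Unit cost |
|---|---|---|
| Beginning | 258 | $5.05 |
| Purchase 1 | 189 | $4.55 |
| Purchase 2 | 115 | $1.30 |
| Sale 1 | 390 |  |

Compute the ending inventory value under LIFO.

Ending inventory = $868.60

Sale 1 (390) [LIFO — newest first]: 115 @ $1.30 + 189 @ $4.55 + 86 @ $5.05 = $1,443.75
Ending inventory: 172 @ $5.05 = $868.60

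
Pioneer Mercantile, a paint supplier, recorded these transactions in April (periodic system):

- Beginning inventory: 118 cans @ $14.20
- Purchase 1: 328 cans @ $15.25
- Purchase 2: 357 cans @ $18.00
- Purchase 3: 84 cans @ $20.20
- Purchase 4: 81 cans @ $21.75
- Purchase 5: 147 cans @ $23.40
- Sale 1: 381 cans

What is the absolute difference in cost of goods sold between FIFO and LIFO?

FIFO COGS: 118 @ $14.20 + 263 @ $15.25 = $5,686.35
LIFO COGS: 147 @ $23.40 + 81 @ $21.75 + 84 @ $20.20 + 69 @ $18.00 = $8,140.35
Difference = |$5,686.35 − $8,140.35| = $2,454.00

$2,454.00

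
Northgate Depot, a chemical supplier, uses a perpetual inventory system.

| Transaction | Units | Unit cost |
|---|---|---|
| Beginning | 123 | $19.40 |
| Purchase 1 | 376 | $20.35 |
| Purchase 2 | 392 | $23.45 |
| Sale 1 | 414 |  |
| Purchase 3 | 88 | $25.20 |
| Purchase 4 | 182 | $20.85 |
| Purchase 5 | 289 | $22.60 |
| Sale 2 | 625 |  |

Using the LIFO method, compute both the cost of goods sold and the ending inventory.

COGS = $23,526.90; ending inventory = $8,247.00

Sale 1 (414) [LIFO — newest first]: 392 @ $23.45 + 22 @ $20.35 = $9,640.10
Sale 2 (625) [LIFO — newest first]: 289 @ $22.60 + 182 @ $20.85 + 88 @ $25.20 + 66 @ $20.35 = $13,886.80
Total COGS = $9,640.10 + $13,886.80 = $23,526.90
Ending inventory: 123 @ $19.40 + 288 @ $20.35 = $8,247.00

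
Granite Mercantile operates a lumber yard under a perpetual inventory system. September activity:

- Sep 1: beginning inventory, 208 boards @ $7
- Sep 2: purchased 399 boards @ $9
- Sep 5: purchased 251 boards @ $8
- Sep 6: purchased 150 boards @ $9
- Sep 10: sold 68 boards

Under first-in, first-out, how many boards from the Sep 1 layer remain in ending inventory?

Sep 10, 68 sold [FIFO — oldest first]: 68 @ $7 = $476
Ending inventory: 140 @ $7 + 399 @ $9 + 251 @ $8 + 150 @ $9 = $7,929

140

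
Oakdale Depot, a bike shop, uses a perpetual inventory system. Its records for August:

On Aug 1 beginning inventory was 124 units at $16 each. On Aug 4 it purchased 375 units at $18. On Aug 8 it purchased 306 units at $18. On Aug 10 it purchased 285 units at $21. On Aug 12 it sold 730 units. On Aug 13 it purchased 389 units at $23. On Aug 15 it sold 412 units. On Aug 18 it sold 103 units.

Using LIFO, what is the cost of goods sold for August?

Aug 12, 730 sold [LIFO — newest first]: 285 @ $21 + 306 @ $18 + 139 @ $18 = $13,995
Aug 15, 412 sold [LIFO — newest first]: 389 @ $23 + 23 @ $18 = $9,361
Aug 18, 103 sold [LIFO — newest first]: 103 @ $18 = $1,854
Total COGS = $13,995 + $9,361 + $1,854 = $25,210
Ending inventory: 124 @ $16 + 110 @ $18 = $3,964

COGS = $25,210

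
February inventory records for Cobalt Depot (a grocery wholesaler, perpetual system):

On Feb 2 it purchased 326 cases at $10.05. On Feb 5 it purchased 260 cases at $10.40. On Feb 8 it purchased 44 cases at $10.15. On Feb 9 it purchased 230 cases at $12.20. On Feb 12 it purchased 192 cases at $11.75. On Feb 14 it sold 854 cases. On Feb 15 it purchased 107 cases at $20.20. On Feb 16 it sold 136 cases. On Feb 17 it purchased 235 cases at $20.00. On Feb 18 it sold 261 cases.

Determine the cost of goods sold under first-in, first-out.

Feb 14, 854 sold [FIFO — oldest first]: 326 @ $10.05 + 260 @ $10.40 + 44 @ $10.15 + 224 @ $12.20 = $9,159.70
Feb 16, 136 sold [FIFO — oldest first]: 6 @ $12.20 + 130 @ $11.75 = $1,600.70
Feb 18, 261 sold [FIFO — oldest first]: 62 @ $11.75 + 107 @ $20.20 + 92 @ $20.00 = $4,729.90
Total COGS = $9,159.70 + $1,600.70 + $4,729.90 = $15,490.30
Ending inventory: 143 @ $20.00 = $2,860.00

COGS = $15,490.30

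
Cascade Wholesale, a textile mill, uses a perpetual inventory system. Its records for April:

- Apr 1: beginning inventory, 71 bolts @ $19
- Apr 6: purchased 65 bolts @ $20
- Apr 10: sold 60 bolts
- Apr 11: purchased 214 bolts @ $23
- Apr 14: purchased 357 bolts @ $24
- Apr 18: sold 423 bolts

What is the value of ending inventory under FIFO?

Ending inventory = $5,376

Apr 10, 60 sold [FIFO — oldest first]: 60 @ $19 = $1,140
Apr 18, 423 sold [FIFO — oldest first]: 11 @ $19 + 65 @ $20 + 214 @ $23 + 133 @ $24 = $9,623
Total COGS = $1,140 + $9,623 = $10,763
Ending inventory: 224 @ $24 = $5,376
Check: goods available $16,139 = COGS $10,763 + ending $5,376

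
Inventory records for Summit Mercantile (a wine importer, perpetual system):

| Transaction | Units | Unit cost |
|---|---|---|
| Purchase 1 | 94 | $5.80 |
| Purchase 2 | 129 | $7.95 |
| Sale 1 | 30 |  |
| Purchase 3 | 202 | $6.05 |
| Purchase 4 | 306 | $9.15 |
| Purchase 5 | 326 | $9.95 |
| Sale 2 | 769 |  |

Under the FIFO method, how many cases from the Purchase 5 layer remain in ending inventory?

258

Sale 1 (30) [FIFO — oldest first]: 30 @ $5.80 = $174.00
Sale 2 (769) [FIFO — oldest first]: 64 @ $5.80 + 129 @ $7.95 + 202 @ $6.05 + 306 @ $9.15 + 68 @ $9.95 = $6,095.35
Total COGS = $174.00 + $6,095.35 = $6,269.35
Ending inventory: 258 @ $9.95 = $2,567.10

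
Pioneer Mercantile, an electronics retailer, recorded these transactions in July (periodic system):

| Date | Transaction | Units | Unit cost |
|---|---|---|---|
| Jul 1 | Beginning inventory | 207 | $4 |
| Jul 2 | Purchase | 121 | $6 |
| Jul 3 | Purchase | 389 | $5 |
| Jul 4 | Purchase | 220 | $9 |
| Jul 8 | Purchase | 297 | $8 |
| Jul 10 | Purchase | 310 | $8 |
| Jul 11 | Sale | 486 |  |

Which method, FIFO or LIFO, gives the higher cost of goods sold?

LIFO

FIFO COGS: 207 @ $4 + 121 @ $6 + 158 @ $5 = $2,344
LIFO COGS: 310 @ $8 + 176 @ $8 = $3,888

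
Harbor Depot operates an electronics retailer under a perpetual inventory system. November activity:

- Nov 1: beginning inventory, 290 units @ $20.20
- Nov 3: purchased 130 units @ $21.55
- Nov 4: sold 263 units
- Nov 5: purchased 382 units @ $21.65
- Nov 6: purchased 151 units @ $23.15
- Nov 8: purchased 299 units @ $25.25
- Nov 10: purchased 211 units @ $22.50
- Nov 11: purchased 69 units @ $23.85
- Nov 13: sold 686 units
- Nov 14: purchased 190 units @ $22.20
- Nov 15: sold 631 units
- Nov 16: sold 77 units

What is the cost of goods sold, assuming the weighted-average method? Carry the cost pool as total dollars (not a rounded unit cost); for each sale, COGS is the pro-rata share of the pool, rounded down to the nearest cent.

After Nov 1: 290 on hand, pool $5,858.00 (≈ $20.2000 each)
After Nov 3: 420 on hand, pool $8,659.50 (≈ $20.6179 each)
Nov 4, sell 263: 263/420 × $8,659.50 → $5,422.49
After Nov 5: 539 on hand, pool $11,507.31 (≈ $21.3494 each)
After Nov 6: 690 on hand, pool $15,002.96 (≈ $21.7434 each)
After Nov 8: 989 on hand, pool $22,552.71 (≈ $22.8035 each)
After Nov 10: 1200 on hand, pool $27,300.21 (≈ $22.7502 each)
After Nov 11: 1269 on hand, pool $28,945.86 (≈ $22.8100 each)
Nov 13, sell 686: 686/1269 × $28,945.86 → $15,647.64
After Nov 14: 773 on hand, pool $17,516.22 (≈ $22.6601 each)
Nov 15, sell 631: 631/773 × $17,516.22 → $14,298.49
Nov 16, sell 77: 77/142 × $3,217.73 → $1,744.82
Total COGS = $5,422.49 + $15,647.64 + $14,298.49 + $1,744.82 = $37,113.44
Ending inventory (cost pool remaining) = $1,472.91

COGS = $37,113.44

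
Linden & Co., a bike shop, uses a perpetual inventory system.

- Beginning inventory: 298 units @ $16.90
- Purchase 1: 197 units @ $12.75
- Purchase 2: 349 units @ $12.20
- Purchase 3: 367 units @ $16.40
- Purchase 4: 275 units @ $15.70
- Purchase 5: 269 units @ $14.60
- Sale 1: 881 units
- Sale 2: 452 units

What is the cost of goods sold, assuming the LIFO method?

COGS = $19,452.25

Sale 1 (881) [LIFO — newest first]: 269 @ $14.60 + 275 @ $15.70 + 337 @ $16.40 = $13,771.70
Sale 2 (452) [LIFO — newest first]: 30 @ $16.40 + 349 @ $12.20 + 73 @ $12.75 = $5,680.55
Total COGS = $13,771.70 + $5,680.55 = $19,452.25
Ending inventory: 298 @ $16.90 + 124 @ $12.75 = $6,617.20
Check: goods available $26,069.45 = COGS $19,452.25 + ending $6,617.20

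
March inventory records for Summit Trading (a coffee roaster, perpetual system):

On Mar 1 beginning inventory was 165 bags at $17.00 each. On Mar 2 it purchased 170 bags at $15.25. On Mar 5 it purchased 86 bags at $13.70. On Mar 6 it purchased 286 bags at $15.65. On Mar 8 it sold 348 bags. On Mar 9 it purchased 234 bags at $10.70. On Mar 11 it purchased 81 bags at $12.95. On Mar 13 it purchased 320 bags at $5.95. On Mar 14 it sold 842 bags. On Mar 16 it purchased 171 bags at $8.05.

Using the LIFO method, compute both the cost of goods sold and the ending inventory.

Mar 8, 348 sold [LIFO — newest first]: 286 @ $15.65 + 62 @ $13.70 = $5,325.30
Mar 14, 842 sold [LIFO — newest first]: 320 @ $5.95 + 81 @ $12.95 + 234 @ $10.70 + 24 @ $13.70 + 170 @ $15.25 + 13 @ $17.00 = $8,599.05
Total COGS = $5,325.30 + $8,599.05 = $13,924.35
Ending inventory: 152 @ $17.00 + 171 @ $8.05 = $3,960.55

COGS = $13,924.35; ending inventory = $3,960.55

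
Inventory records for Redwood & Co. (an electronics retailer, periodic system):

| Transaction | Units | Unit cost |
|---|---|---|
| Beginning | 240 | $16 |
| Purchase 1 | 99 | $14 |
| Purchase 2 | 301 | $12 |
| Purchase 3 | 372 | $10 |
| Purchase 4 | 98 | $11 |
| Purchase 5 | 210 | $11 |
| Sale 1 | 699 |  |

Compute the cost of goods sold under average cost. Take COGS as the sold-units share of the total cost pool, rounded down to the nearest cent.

Sale 1, sell 699: 699/1320 × $15,946.00 → $8,444.13
Ending inventory (cost pool remaining) = $7,501.87
Check: goods available $15,946.00 = COGS $8,444.13 + ending $7,501.87

COGS = $8,444.13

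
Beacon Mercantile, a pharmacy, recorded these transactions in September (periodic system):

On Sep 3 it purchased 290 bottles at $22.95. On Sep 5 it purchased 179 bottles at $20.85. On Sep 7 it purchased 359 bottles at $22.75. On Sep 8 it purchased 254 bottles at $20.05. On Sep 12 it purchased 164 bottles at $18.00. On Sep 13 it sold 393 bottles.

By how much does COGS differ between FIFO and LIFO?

$1,259.60

FIFO COGS: 290 @ $22.95 + 103 @ $20.85 = $8,803.05
LIFO COGS: 164 @ $18.00 + 229 @ $20.05 = $7,543.45
Difference = |$8,803.05 − $7,543.45| = $1,259.60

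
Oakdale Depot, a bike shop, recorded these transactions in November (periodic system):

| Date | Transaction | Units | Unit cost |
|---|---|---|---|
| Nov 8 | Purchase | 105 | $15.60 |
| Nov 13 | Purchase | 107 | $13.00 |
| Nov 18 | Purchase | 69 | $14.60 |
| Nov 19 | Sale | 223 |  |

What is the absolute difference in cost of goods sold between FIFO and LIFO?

$58.00

FIFO COGS: 105 @ $15.60 + 107 @ $13.00 + 11 @ $14.60 = $3,189.60
LIFO COGS: 69 @ $14.60 + 107 @ $13.00 + 47 @ $15.60 = $3,131.60
Difference = |$3,189.60 − $3,131.60| = $58.00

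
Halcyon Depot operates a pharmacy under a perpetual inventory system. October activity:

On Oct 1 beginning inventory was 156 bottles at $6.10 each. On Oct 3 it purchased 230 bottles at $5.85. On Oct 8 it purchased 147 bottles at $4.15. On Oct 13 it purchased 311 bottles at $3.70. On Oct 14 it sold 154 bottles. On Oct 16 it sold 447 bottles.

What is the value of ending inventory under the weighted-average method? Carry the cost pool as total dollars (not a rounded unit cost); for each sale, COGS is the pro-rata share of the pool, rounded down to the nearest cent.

After Oct 1: 156 on hand, pool $951.60 (≈ $6.1000 each)
After Oct 3: 386 on hand, pool $2,297.10 (≈ $5.9510 each)
After Oct 8: 533 on hand, pool $2,907.15 (≈ $5.4543 each)
After Oct 13: 844 on hand, pool $4,057.85 (≈ $4.8079 each)
Oct 14, sell 154: 154/844 × $4,057.85 → $740.41
Oct 16, sell 447: 447/690 × $3,317.44 → $2,149.12
Total COGS = $740.41 + $2,149.12 = $2,889.53
Ending inventory (cost pool remaining) = $1,168.32

Ending inventory = $1,168.32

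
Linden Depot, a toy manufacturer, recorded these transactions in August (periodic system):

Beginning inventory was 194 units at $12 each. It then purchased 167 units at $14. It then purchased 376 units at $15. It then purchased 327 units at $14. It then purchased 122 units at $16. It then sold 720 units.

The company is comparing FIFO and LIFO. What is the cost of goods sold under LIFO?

FIFO COGS: 194 @ $12 + 167 @ $14 + 359 @ $15 = $10,051
LIFO COGS: 122 @ $16 + 327 @ $14 + 271 @ $15 = $10,595

COGS = $10,595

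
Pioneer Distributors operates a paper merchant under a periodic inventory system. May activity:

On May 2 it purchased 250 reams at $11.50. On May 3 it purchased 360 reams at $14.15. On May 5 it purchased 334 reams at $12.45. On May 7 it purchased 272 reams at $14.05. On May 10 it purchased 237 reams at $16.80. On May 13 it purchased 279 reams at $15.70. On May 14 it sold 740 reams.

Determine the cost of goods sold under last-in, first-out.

May 14, 740 sold [LIFO — newest first]: 279 @ $15.70 + 237 @ $16.80 + 224 @ $14.05 = $11,509.10
Ending inventory: 250 @ $11.50 + 360 @ $14.15 + 334 @ $12.45 + 48 @ $14.05 = $12,801.70

COGS = $11,509.10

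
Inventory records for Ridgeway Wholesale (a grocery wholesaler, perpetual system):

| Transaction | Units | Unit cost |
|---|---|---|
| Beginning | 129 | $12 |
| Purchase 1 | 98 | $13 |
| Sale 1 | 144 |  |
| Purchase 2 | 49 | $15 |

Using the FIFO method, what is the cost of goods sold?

COGS = $1,743

Sale 1 (144) [FIFO — oldest first]: 129 @ $12 + 15 @ $13 = $1,743
Ending inventory: 83 @ $13 + 49 @ $15 = $1,814
Check: goods available $3,557 = COGS $1,743 + ending $1,814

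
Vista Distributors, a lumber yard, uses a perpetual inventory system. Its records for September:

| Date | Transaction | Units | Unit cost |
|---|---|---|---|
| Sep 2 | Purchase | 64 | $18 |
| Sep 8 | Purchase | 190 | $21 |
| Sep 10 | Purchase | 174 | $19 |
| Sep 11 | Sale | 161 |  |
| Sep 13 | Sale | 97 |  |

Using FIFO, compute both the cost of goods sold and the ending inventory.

COGS = $5,218; ending inventory = $3,230

Sep 11, 161 sold [FIFO — oldest first]: 64 @ $18 + 97 @ $21 = $3,189
Sep 13, 97 sold [FIFO — oldest first]: 93 @ $21 + 4 @ $19 = $2,029
Total COGS = $3,189 + $2,029 = $5,218
Ending inventory: 170 @ $19 = $3,230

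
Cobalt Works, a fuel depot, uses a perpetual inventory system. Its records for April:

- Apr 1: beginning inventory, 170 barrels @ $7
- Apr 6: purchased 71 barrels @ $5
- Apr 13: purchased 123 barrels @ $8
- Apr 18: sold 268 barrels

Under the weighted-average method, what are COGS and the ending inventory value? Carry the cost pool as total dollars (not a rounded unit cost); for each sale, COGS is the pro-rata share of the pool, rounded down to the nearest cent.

After Apr 1: 170 on hand, pool $1,190.00 (≈ $7.0000 each)
After Apr 6: 241 on hand, pool $1,545.00 (≈ $6.4108 each)
After Apr 13: 364 on hand, pool $2,529.00 (≈ $6.9478 each)
Apr 18, sell 268: 268/364 × $2,529.00 → $1,862.01
Ending inventory (cost pool remaining) = $666.99
Check: goods available $2,529.00 = COGS $1,862.01 + ending $666.99

COGS = $1,862.01; ending inventory = $666.99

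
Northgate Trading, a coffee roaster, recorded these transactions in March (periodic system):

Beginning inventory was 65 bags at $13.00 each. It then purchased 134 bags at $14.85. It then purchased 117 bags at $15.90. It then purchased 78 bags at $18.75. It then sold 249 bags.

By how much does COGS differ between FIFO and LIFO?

$494.80

FIFO COGS: 65 @ $13.00 + 134 @ $14.85 + 50 @ $15.90 = $3,629.90
LIFO COGS: 78 @ $18.75 + 117 @ $15.90 + 54 @ $14.85 = $4,124.70
Difference = |$3,629.90 − $4,124.70| = $494.80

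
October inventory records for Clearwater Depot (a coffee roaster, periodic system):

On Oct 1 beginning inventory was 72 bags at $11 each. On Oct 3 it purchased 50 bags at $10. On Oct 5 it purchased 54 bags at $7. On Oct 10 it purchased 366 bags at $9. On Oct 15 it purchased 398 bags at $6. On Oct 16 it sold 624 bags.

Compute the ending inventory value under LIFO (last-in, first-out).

Ending inventory = $2,930

Oct 16, 624 sold [LIFO — newest first]: 398 @ $6 + 226 @ $9 = $4,422
Ending inventory: 72 @ $11 + 50 @ $10 + 54 @ $7 + 140 @ $9 = $2,930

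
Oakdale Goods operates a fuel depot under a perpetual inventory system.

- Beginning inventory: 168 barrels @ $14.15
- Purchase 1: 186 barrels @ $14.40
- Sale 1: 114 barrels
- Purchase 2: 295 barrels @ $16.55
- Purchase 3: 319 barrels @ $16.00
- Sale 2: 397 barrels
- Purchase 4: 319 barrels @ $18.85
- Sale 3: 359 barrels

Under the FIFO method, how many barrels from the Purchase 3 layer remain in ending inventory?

Sale 1 (114) [FIFO — oldest first]: 114 @ $14.15 = $1,613.10
Sale 2 (397) [FIFO — oldest first]: 54 @ $14.15 + 186 @ $14.40 + 157 @ $16.55 = $6,040.85
Sale 3 (359) [FIFO — oldest first]: 138 @ $16.55 + 221 @ $16.00 = $5,819.90
Total COGS = $1,613.10 + $6,040.85 + $5,819.90 = $13,473.85
Ending inventory: 98 @ $16.00 + 319 @ $18.85 = $7,581.15

98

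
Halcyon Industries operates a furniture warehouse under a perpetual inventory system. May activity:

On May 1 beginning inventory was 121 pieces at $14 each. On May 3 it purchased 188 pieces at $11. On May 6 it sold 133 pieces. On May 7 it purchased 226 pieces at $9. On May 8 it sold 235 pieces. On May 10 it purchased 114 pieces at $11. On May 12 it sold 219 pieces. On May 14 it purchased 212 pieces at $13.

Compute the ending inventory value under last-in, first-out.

May 6, 133 sold [LIFO — newest first]: 133 @ $11 = $1,463
May 8, 235 sold [LIFO — newest first]: 226 @ $9 + 9 @ $11 = $2,133
May 12, 219 sold [LIFO — newest first]: 114 @ $11 + 46 @ $11 + 59 @ $14 = $2,586
Total COGS = $1,463 + $2,133 + $2,586 = $6,182
Ending inventory: 62 @ $14 + 212 @ $13 = $3,624
Check: goods available $9,806 = COGS $6,182 + ending $3,624

Ending inventory = $3,624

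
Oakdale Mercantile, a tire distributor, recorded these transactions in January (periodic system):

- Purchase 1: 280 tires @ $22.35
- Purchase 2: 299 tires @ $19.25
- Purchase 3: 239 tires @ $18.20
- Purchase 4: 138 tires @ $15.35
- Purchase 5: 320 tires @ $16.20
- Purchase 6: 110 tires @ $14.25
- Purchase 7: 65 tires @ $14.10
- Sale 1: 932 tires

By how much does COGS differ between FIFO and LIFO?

FIFO COGS: 280 @ $22.35 + 299 @ $19.25 + 239 @ $18.20 + 114 @ $15.35 = $18,113.45
LIFO COGS: 65 @ $14.10 + 110 @ $14.25 + 320 @ $16.20 + 138 @ $15.35 + 239 @ $18.20 + 60 @ $19.25 = $15,291.10
Difference = |$18,113.45 − $15,291.10| = $2,822.35

$2,822.35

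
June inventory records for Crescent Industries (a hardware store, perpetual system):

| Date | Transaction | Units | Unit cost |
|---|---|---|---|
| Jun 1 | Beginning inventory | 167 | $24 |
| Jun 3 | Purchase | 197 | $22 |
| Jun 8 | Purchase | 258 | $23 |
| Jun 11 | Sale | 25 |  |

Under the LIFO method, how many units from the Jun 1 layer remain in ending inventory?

167

Jun 11, 25 sold [LIFO — newest first]: 25 @ $23 = $575
Ending inventory: 167 @ $24 + 197 @ $22 + 233 @ $23 = $13,701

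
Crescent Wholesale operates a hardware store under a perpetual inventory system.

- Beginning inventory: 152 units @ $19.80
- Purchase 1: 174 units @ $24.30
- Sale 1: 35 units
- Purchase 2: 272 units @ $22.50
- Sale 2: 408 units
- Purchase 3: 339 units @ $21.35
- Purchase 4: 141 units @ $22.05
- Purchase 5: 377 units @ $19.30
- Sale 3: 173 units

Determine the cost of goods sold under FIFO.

COGS = $13,742.10

Sale 1 (35) [FIFO — oldest first]: 35 @ $19.80 = $693.00
Sale 2 (408) [FIFO — oldest first]: 117 @ $19.80 + 174 @ $24.30 + 117 @ $22.50 = $9,177.30
Sale 3 (173) [FIFO — oldest first]: 155 @ $22.50 + 18 @ $21.35 = $3,871.80
Total COGS = $693.00 + $9,177.30 + $3,871.80 = $13,742.10
Ending inventory: 321 @ $21.35 + 141 @ $22.05 + 377 @ $19.30 = $17,238.50
Check: goods available $30,980.60 = COGS $13,742.10 + ending $17,238.50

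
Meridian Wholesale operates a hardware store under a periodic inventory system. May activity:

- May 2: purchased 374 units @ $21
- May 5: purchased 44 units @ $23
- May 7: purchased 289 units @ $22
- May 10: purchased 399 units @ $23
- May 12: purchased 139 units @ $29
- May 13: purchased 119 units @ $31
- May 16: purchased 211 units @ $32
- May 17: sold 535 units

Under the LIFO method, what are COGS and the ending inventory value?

May 17, 535 sold [LIFO — newest first]: 211 @ $32 + 119 @ $31 + 139 @ $29 + 66 @ $23 = $15,990
Ending inventory: 374 @ $21 + 44 @ $23 + 289 @ $22 + 333 @ $23 = $22,883

COGS = $15,990; ending inventory = $22,883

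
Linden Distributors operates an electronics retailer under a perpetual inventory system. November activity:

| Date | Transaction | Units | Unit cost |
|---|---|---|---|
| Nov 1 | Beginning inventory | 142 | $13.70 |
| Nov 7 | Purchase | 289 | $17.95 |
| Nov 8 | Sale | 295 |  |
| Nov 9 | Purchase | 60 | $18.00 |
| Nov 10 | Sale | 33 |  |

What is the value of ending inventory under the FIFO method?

Nov 8, 295 sold [FIFO — oldest first]: 142 @ $13.70 + 153 @ $17.95 = $4,691.75
Nov 10, 33 sold [FIFO — oldest first]: 33 @ $17.95 = $592.35
Total COGS = $4,691.75 + $592.35 = $5,284.10
Ending inventory: 103 @ $17.95 + 60 @ $18.00 = $2,928.85
Check: goods available $8,212.95 = COGS $5,284.10 + ending $2,928.85

Ending inventory = $2,928.85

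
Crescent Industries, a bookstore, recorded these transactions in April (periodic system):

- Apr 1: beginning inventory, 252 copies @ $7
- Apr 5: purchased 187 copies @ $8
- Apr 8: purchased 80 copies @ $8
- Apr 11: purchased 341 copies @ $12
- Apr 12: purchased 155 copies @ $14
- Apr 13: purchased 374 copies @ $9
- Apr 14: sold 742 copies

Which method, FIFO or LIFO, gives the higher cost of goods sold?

LIFO

FIFO COGS: 252 @ $7 + 187 @ $8 + 80 @ $8 + 223 @ $12 = $6,576
LIFO COGS: 374 @ $9 + 155 @ $14 + 213 @ $12 = $8,092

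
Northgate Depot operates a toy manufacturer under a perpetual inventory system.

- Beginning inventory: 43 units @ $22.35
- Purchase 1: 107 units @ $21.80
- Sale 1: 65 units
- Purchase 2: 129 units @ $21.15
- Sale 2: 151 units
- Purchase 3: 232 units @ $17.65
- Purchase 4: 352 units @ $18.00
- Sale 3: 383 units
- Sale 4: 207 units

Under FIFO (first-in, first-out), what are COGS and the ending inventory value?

COGS = $15,426.80; ending inventory = $1,026.00

Sale 1 (65) [FIFO — oldest first]: 43 @ $22.35 + 22 @ $21.80 = $1,440.65
Sale 2 (151) [FIFO — oldest first]: 85 @ $21.80 + 66 @ $21.15 = $3,248.90
Sale 3 (383) [FIFO — oldest first]: 63 @ $21.15 + 232 @ $17.65 + 88 @ $18.00 = $7,011.25
Sale 4 (207) [FIFO — oldest first]: 207 @ $18.00 = $3,726.00
Total COGS = $1,440.65 + $3,248.90 + $7,011.25 + $3,726.00 = $15,426.80
Ending inventory: 57 @ $18.00 = $1,026.00
Check: goods available $16,452.80 = COGS $15,426.80 + ending $1,026.00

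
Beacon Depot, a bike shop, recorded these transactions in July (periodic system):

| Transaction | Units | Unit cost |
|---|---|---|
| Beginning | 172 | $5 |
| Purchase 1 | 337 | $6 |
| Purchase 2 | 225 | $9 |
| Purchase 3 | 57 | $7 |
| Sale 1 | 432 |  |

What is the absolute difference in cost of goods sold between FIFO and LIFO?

$904

FIFO COGS: 172 @ $5 + 260 @ $6 = $2,420
LIFO COGS: 57 @ $7 + 225 @ $9 + 150 @ $6 = $3,324
Difference = |$2,420 − $3,324| = $904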